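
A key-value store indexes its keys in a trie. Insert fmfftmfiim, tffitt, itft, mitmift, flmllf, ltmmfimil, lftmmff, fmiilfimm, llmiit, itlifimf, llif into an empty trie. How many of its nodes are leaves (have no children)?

A leaf is a node with no children — equivalently, the end of a word that is not a proper prefix of any other stored word.
Those words: "flmllf", "fmfftmfiim", "fmiilfimm", "itft", "itlifimf", "lftmmff", "llif", "llmiit", "ltmmfimil", "mitmift", "tffitt"
Leaf count: 11

11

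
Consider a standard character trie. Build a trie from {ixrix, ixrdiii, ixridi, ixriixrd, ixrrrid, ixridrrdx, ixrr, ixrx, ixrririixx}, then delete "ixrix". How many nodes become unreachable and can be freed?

After clearing the end-marker at "ixrix", prune upward until reaching a node still needed by another word.
The suffix "x" (1 node) is used only by "ixrix"; the node for "ixri" still has the child "d", so pruning stops there.
Nodes removed: 1

1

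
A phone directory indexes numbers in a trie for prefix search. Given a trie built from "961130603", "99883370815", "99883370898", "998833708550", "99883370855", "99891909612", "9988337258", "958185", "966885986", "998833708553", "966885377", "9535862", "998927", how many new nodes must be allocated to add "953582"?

1

"95358" is already a path in the trie; the remaining "2" must be added.
So 6 − 5 = 1 new nodes.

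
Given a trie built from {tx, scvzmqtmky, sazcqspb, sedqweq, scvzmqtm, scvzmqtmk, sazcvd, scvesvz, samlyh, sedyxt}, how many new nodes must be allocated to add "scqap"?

Walking "scqap" from the root, the first 2 characters ("sc") follow existing edges; "q" is the first miss.
Each of the 3 remaining characters creates one node.

3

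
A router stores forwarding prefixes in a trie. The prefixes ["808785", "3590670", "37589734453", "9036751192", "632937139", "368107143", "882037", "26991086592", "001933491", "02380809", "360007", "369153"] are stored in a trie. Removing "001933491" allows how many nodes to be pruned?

After clearing the end-marker at "001933491", prune upward until reaching a node still needed by another word.
The suffix "01933491" (8 nodes) is used only by "001933491"; the node for "0" still has the child "2", so pruning stops there.
Nodes removed: 8

8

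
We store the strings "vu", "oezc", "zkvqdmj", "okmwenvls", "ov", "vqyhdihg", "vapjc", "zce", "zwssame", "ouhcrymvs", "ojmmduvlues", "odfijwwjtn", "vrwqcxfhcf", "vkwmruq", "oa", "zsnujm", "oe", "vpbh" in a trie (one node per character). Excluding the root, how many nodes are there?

92

Count nodes per top-level branch (shared prefixes stored once):
  'o'-branch (oa, odfijwwjtn, oe, oezc, ojmmduvlues, okmwenvls, ouhcrymvs, ov): 41 nodes
  'v'-branch (vapjc, vkwmruq, vpbh, vqyhdihg, vrwqcxfhcf, vu): 31 nodes
  'z'-branch (zce, zkvqdmj, zsnujm, zwssame): 20 nodes
Sum: 92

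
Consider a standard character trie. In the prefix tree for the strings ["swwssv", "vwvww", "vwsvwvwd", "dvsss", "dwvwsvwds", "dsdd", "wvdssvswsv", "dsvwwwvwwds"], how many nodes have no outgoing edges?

8

Leaves are exactly the stored words that no other stored word extends.
Those words: "dsdd", "dsvwwwvwwds", "dvsss", "dwvwsvwds", "swwssv", "vwsvwvwd", "vwvww", "wvdssvswsv"
Leaf count: 8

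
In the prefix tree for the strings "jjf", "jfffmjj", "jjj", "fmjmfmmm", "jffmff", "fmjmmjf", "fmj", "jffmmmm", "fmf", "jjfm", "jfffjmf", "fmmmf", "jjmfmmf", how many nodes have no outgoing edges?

A leaf is a node with no children — equivalently, the end of a word that is not a proper prefix of any other stored word.
Those words: "fmf", "fmjmfmmm", "fmjmmjf", "fmmmf", "jfffjmf", "jfffmjj", "jffmff", "jffmmmm", "jjfm", "jjj", "jjmfmmf"
Leaf count: 11

11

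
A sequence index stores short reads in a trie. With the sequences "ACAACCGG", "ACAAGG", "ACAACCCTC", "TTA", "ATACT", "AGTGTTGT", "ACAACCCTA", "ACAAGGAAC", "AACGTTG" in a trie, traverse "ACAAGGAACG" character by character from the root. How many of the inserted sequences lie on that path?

Traverse "ACAAGGAACG" character by character; count nodes along the way that are marked as word ends.
Prefixes of the query that are stored words: "ACAAGG", "ACAAGGAAC"
Count: 2

2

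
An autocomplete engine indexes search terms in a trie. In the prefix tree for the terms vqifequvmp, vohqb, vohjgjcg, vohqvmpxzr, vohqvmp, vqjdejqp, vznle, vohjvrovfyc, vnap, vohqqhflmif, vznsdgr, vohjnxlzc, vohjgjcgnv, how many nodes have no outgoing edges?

11

A leaf is a node with no children — equivalently, the end of a word that is not a proper prefix of any other stored word.
Those words: "vnap", "vohjgjcgnv", "vohjnxlzc", "vohjvrovfyc", "vohqb", "vohqqhflmif", "vohqvmpxzr", "vqifequvmp", "vqjdejqp", "vznle", "vznsdgr"
Leaf count: 11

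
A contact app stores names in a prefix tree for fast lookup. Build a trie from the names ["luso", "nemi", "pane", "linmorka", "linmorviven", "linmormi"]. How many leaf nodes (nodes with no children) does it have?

Leaves are exactly the stored words that no other stored word extends.
Those words: "linmorka", "linmormi", "linmorviven", "luso", "nemi", "pane"
Leaf count: 6

6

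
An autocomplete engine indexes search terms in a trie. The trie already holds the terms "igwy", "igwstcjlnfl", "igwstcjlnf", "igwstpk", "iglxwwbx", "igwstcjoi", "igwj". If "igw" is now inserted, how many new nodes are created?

0

Every character of "igw" already lies on an existing path (it is a prefix of some stored word).
No new nodes are needed: 0.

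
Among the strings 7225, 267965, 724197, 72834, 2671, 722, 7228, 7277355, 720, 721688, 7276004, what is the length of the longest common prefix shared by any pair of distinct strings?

3

Equivalently: take the maximum, over all pairs, of their longest common prefix length.
e.g. "2671" and "267965" share the prefix "267" of length 3; no pair shares a longer one.
Longest shared-prefix length: 3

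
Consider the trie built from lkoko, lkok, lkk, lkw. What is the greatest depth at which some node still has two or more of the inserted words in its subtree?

4

The deepest shared node is where two words last agree before diverging.
"lkok" and "lkoko" agree on "lkok" (4 characters) before diverging; nothing deeper is shared.
Longest shared-prefix length: 4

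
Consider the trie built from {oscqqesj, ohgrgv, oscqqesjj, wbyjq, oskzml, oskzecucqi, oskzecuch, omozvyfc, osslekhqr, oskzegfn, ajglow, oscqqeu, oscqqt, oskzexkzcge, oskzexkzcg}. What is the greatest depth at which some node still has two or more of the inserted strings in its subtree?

The deepest shared node is where two words last agree before diverging.
"oskzexkzcg" and "oskzexkzcge" agree on "oskzexkzcg" (10 characters) before diverging; nothing deeper is shared.
Longest shared-prefix length: 10

10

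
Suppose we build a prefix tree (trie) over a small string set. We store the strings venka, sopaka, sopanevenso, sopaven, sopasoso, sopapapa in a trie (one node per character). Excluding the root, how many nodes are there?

Count nodes per top-level branch (shared prefixes stored once):
  's'-branch (sopaka, sopanevenso, sopapapa, sopasoso, sopaven): 24 nodes
  'v'-branch (venka): 5 nodes
Sum: 29

29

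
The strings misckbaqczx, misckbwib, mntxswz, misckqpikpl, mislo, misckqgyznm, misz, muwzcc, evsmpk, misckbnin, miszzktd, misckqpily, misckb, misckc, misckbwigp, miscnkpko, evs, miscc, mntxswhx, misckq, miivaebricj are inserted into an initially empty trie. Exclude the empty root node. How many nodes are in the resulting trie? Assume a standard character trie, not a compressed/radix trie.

74

Count nodes per top-level branch (shared prefixes stored once):
  'e'-branch (evs, evsmpk): 6 nodes
  'm'-branch (miivaebricj, miscc, misckb, misckbaqczx, misckbnin, misckbwib, misckbwigp, misckc, misckq, misckqgyznm, misckqpikpl, misckqpily, miscnkpko, mislo, misz, miszzktd, mntxswhx, mntxswz, muwzcc): 68 nodes
Sum: 74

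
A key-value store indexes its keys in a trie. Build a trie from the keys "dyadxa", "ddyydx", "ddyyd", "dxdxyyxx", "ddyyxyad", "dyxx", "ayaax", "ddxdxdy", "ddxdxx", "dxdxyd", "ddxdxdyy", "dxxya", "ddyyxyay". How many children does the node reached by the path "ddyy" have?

Walk "ddyy" from the root, arriving at one node.
Characters that immediately follow "ddyy" among the stored strings: {d, x}.
That node has 2 child edges.

2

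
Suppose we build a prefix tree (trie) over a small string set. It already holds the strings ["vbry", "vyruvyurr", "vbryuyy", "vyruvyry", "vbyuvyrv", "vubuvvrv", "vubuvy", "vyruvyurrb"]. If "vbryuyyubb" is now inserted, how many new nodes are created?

The longest prefix of "vbryuyyubb" already in the trie is "vbryuyy" (length 7).
So 10 − 7 = 3 new nodes.

3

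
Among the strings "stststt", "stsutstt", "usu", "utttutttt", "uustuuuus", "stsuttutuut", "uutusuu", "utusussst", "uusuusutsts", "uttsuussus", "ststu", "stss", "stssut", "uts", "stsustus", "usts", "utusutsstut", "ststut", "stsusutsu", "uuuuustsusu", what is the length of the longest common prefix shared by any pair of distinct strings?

The deepest shared node is where two words last agree before diverging.
"ststu" and "ststut" agree on "ststu" (5 characters) before diverging; nothing deeper is shared.
Longest shared-prefix length: 5

5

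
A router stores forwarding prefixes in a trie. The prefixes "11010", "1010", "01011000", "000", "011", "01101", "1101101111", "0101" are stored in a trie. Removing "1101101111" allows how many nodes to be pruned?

6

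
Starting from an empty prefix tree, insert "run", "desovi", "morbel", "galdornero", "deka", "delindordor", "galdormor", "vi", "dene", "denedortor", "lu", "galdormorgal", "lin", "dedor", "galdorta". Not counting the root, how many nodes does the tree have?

61

Count nodes per top-level branch (shared prefixes stored once):
  'd'-branch (dedor, deka, delindordor, dene, denedortor, desovi): 28 nodes
  'g'-branch (galdormor, galdormorgal, galdornero, galdorta): 18 nodes
  'l'-branch (lin, lu): 4 nodes
  'm'-branch (morbel): 6 nodes
  'r'-branch (run): 3 nodes
  'v'-branch (vi): 2 nodes
Sum: 61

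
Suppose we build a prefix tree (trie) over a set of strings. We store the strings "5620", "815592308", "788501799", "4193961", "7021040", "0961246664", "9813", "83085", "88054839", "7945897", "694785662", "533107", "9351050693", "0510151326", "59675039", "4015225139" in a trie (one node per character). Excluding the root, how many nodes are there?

For each word, the new-node count is its length minus the longest prefix already in the trie:
  "5620" → 4 new (5, 6, 2, 0)
  "815592308" → 9 new (8, 1, 5, 5, 9, 2, 3, 0, 8)
  "788501799" → 9 new (7, 8, 8, 5, 0, 1, 7, 9, 9)
  "4193961" → 7 new (4, 1, 9, 3, 9, 6, 1)
  "7021040" → prefix "7" already present; 6 new (0, 2, 1, 0, 4, 0)
  "0961246664" → 10 new (0, 9, 6, 1, 2, 4, 6, 6, 6, 4)
  "9813" → 4 new (9, 8, 1, 3)
  "83085" → prefix "8" already present; 4 new (3, 0, 8, 5)
  "88054839" → prefix "8" already present; 7 new (8, 0, 5, 4, 8, 3, 9)
  "7945897" → prefix "7" already present; 6 new (9, 4, 5, 8, 9, 7)
  "694785662" → 9 new (6, 9, 4, 7, 8, 5, 6, 6, 2)
  "533107" → prefix "5" already present; 5 new (3, 3, 1, 0, 7)
  "9351050693" → prefix "9" already present; 9 new (3, 5, 1, 0, 5, 0, 6, 9, 3)
  "0510151326" → prefix "0" already present; 9 new (5, 1, 0, 1, 5, 1, 3, 2, 6)
  "59675039" → prefix "5" already present; 7 new (9, 6, 7, 5, 0, 3, 9)
  "4015225139" → prefix "4" already present; 9 new (0, 1, 5, 2, 2, 5, 1, 3, 9)
Total nodes = 4 + 9 + 9 + 7 + 6 + 10 + 4 + 4 + 7 + 6 + 9 + 5 + 9 + 9 + 7 + 9 = 114

114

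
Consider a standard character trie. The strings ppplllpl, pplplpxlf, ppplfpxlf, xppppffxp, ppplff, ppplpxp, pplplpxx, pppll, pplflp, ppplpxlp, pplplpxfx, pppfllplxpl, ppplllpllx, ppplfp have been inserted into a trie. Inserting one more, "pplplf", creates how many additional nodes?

1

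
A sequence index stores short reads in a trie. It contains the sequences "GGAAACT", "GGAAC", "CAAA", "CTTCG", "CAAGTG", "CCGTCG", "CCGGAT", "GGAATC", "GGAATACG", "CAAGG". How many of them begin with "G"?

Walk to "G"; the words in its subtree are exactly those with that prefix.
Matches: "GGAAACT", "GGAAC", "GGAATACG", "GGAATC"
Count: 4

4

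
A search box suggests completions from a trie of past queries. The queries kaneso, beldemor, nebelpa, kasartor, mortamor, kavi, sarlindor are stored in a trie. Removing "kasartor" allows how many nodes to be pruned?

6

Walk "kasartor" from the leaf back toward the root, removing each node that no remaining word uses.
The suffix "sartor" (6 nodes) is used only by "kasartor"; the node for "ka" still has the child "n", so pruning stops there.
Nodes removed: 6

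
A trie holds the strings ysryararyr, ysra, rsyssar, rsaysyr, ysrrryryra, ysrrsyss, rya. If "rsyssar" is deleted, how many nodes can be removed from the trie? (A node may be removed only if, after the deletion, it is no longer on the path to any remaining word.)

5

Walk "rsyssar" from the leaf back toward the root, removing each node that no remaining word uses.
The suffix "yssar" (5 nodes) is used only by "rsyssar"; the node for "rs" still has the child "a", so pruning stops there.
Nodes removed: 5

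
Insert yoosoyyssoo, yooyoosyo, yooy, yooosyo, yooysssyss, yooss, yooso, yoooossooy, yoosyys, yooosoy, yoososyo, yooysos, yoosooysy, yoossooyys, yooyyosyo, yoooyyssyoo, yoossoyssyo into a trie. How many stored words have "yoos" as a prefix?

8

Filter for entries beginning with "yoos":
Words under "yoos": yooso, yoosooysy, yoososyo, yoosoyyssoo, yooss, yoossooyys, yoossoyssyo, yoosyys
Count: 8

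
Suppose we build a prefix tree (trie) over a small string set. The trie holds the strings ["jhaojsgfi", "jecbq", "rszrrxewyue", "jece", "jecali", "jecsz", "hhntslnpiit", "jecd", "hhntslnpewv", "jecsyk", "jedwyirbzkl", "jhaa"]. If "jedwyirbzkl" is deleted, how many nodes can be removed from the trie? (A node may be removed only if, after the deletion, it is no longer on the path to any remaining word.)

Walk "jedwyirbzkl" from the leaf back toward the root, removing each node that no remaining word uses.
The suffix "dwyirbzkl" (9 nodes) is used only by "jedwyirbzkl"; the node for "je" still has the child "c", so pruning stops there.
Nodes removed: 9

9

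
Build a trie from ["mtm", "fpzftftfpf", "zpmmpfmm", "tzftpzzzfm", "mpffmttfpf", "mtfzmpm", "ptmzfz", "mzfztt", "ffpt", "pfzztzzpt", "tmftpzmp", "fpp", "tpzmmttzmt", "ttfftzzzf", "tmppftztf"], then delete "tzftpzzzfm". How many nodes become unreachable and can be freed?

After clearing the end-marker at "tzftpzzzfm", prune upward until reaching a node still needed by another word.
The suffix "zftpzzzfm" (9 nodes) is used only by "tzftpzzzfm"; the node for "t" still has the child "m", so pruning stops there.
Nodes removed: 9

9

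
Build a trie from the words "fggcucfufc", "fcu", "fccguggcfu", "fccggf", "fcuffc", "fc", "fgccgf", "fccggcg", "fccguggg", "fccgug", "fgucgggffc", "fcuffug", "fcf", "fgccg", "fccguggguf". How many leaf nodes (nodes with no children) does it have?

10

A leaf is a node with no children — equivalently, the end of a word that is not a proper prefix of any other stored word.
Those words: "fccggcg", "fccggf", "fccguggcfu", "fccguggguf", "fcf", "fcuffc", "fcuffug", "fgccgf", "fggcucfufc", "fgucgggffc"
Leaf count: 10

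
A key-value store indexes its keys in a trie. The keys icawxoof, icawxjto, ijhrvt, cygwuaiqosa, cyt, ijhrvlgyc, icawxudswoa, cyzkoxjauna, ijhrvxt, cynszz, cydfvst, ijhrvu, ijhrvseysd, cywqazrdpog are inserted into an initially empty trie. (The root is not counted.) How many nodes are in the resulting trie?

73

Insert word by word; a character creates a node only if that edge doesn't already exist:
  "icawxoof" → 8 new (i, c, a, w, x, o, o, f)
  "icawxjto" → prefix "icawx" already present; 3 new (j, t, o)
  "ijhrvt" → prefix "i" already present; 5 new (j, h, r, v, t)
  "cygwuaiqosa" → 11 new (c, y, g, w, u, a, i, q, o, s, a)
  "cyt" → prefix "cy" already present; 1 new (t)
  "ijhrvlgyc" → prefix "ijhrv" already present; 4 new (l, g, y, c)
  "icawxudswoa" → prefix "icawx" already present; 6 new (u, d, s, w, o, a)
  "cyzkoxjauna" → prefix "cy" already present; 9 new (z, k, o, x, j, a, u, n, a)
  "ijhrvxt" → prefix "ijhrv" already present; 2 new (x, t)
  "cynszz" → prefix "cy" already present; 4 new (n, s, z, z)
  "cydfvst" → prefix "cy" already present; 5 new (d, f, v, s, t)
  "ijhrvu" → prefix "ijhrv" already present; 1 new (u)
  "ijhrvseysd" → prefix "ijhrv" already present; 5 new (s, e, y, s, d)
  "cywqazrdpog" → prefix "cy" already present; 9 new (w, q, a, z, r, d, p, o, g)
Total nodes = 8 + 3 + 5 + 11 + 1 + 4 + 6 + 9 + 2 + 4 + 5 + 1 + 5 + 9 = 73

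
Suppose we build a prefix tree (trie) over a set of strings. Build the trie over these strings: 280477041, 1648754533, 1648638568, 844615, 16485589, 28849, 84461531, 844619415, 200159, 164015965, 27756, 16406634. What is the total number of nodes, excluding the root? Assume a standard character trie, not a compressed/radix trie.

63

Insert word by word; a character creates a node only if that edge doesn't already exist:
  "280477041" → 9 new (2, 8, 0, 4, 7, 7, 0, 4, 1)
  "1648754533" → 10 new (1, 6, 4, 8, 7, 5, 4, 5, 3, 3)
  "1648638568" → prefix "1648" already present; 6 new (6, 3, 8, 5, 6, 8)
  "844615" → 6 new (8, 4, 4, 6, 1, 5)
  "16485589" → prefix "1648" already present; 4 new (5, 5, 8, 9)
  "28849" → prefix "28" already present; 3 new (8, 4, 9)
  "84461531" → prefix "844615" already present; 2 new (3, 1)
  "844619415" → prefix "84461" already present; 4 new (9, 4, 1, 5)
  "200159" → prefix "2" already present; 5 new (0, 0, 1, 5, 9)
  "164015965" → prefix "164" already present; 6 new (0, 1, 5, 9, 6, 5)
  "27756" → prefix "2" already present; 4 new (7, 7, 5, 6)
  "16406634" → prefix "1640" already present; 4 new (6, 6, 3, 4)
Total nodes = 9 + 10 + 6 + 6 + 4 + 3 + 2 + 4 + 5 + 6 + 4 + 4 = 63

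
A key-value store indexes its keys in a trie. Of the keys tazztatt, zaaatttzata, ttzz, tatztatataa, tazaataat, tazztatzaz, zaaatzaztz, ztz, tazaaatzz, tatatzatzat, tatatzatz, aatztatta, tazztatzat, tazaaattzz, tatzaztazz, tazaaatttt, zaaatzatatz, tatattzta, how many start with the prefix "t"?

13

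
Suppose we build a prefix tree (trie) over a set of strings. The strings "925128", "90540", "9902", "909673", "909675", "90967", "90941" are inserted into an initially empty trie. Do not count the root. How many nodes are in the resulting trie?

20

For each word, the new-node count is its length minus the longest prefix already in the trie:
  "925128" → 6 new (9, 2, 5, 1, 2, 8)
  "90540" → prefix "9" already present; 4 new (0, 5, 4, 0)
  "9902" → prefix "9" already present; 3 new (9, 0, 2)
  "909673" → prefix "90" already present; 4 new (9, 6, 7, 3)
  "909675" → prefix "90967" already present; 1 new (5)
  "90967" → prefix "90967" already present; 0 new (none)
  "90941" → prefix "909" already present; 2 new (4, 1)
Total nodes = 6 + 4 + 3 + 4 + 1 + 0 + 2 = 20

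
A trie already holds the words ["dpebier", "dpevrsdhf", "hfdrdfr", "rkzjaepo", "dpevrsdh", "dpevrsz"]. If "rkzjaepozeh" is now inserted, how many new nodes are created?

The longest prefix of "rkzjaepozeh" already in the trie is "rkzjaepo" (length 8).
So 11 − 8 = 3 new nodes.

3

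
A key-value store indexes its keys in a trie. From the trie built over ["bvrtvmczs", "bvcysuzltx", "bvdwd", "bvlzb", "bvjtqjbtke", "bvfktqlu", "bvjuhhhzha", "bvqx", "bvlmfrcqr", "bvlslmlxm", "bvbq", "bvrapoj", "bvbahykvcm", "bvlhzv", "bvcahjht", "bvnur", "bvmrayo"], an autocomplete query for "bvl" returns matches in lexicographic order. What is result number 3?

DFS of the "bvl" subtree visits, in order: "bvlhzv", "bvlmfrcqr", "bvlslmlxm", "bvlzb"
Position 3: bvlslmlxm

bvlslmlxm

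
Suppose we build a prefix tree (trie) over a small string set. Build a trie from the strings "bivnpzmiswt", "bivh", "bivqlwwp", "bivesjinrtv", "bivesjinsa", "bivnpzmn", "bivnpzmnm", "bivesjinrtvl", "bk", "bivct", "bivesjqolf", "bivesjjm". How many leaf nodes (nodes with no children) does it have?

Leaves are exactly the stored words that no other stored word extends.
Those words: "bivct", "bivesjinrtvl", "bivesjinsa", "bivesjjm", "bivesjqolf", "bivh", "bivnpzmiswt", "bivnpzmnm", "bivqlwwp", "bk"
Leaf count: 10

10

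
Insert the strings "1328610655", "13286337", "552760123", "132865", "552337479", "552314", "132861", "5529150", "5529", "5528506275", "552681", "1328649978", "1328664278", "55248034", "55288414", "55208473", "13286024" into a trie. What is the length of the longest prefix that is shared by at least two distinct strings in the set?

The deepest shared node is where two words last agree before diverging.
"132861" and "1328610655" agree on "132861" (6 characters) before diverging; nothing deeper is shared.
Longest shared-prefix length: 6

6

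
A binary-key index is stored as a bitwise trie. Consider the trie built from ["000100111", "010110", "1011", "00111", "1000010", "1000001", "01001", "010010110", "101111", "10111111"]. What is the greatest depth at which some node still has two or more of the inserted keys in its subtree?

6

Equivalently: take the maximum, over all pairs, of their longest common prefix length.
e.g. "101111" and "10111111" share the prefix "101111" of length 6; no pair shares a longer one.
Longest shared-prefix length: 6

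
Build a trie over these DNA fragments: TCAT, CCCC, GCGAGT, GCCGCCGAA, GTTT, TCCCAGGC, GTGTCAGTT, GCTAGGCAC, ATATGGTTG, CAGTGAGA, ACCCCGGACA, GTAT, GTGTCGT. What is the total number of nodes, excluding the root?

73

Count nodes per top-level branch (shared prefixes stored once):
  'A'-branch (ACCCCGGACA, ATATGGTTG): 18 nodes
  'C'-branch (CAGTGAGA, CCCC): 11 nodes
  'G'-branch (GCCGCCGAA, GCGAGT, GCTAGGCAC, GTAT, GTGTCAGTT, GTGTCGT, GTTT): 34 nodes
  'T'-branch (TCAT, TCCCAGGC): 10 nodes
Sum: 73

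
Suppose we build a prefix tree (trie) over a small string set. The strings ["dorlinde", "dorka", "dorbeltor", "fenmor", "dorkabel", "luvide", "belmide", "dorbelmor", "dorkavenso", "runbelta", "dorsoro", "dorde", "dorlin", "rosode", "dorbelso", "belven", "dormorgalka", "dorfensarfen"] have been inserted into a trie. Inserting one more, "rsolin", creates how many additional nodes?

Walking "rsolin" from the root, the first 1 characters ("r") follow existing edges; "s" is the first miss.
Each of the 5 remaining characters creates one node.

5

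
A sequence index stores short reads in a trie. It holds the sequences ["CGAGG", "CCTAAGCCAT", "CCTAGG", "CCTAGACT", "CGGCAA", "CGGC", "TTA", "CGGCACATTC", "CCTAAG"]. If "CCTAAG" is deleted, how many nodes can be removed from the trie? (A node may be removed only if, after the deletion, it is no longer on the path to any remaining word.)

After clearing the end-marker at "CCTAAG", prune upward until reaching a node still needed by another word.
Every node on "CCTAAG" is still needed (e.g. by "CCTAAGCCAT"), so nothing is freed.
Nodes removed: 0

0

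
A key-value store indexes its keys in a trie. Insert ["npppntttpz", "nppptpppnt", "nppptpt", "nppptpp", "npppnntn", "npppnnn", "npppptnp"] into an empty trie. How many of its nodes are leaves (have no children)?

A leaf is a node with no children — equivalently, the end of a word that is not a proper prefix of any other stored word.
Those words: "npppnnn", "npppnntn", "npppntttpz", "npppptnp", "nppptpppnt", "nppptpt"
Leaf count: 6

6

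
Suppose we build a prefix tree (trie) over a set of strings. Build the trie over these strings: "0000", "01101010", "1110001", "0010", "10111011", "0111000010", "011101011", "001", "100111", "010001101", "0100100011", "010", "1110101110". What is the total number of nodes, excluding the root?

Insert word by word; a character creates a node only if that edge doesn't already exist:
  "0000" → 4 new (0, 0, 0, 0)
  "01101010" → prefix "0" already present; 7 new (1, 1, 0, 1, 0, 1, 0)
  "1110001" → 7 new (1, 1, 1, 0, 0, 0, 1)
  "0010" → prefix "00" already present; 2 new (1, 0)
  "10111011" → prefix "1" already present; 7 new (0, 1, 1, 1, 0, 1, 1)
  "0111000010" → prefix "011" already present; 7 new (1, 0, 0, 0, 0, 1, 0)
  "011101011" → prefix "01110" already present; 4 new (1, 0, 1, 1)
  "001" → prefix "001" already present; 0 new (none)
  "100111" → prefix "10" already present; 4 new (0, 1, 1, 1)
  "010001101" → prefix "01" already present; 7 new (0, 0, 0, 1, 1, 0, 1)
  "0100100011" → prefix "0100" already present; 6 new (1, 0, 0, 0, 1, 1)
  "010" → prefix "010" already present; 0 new (none)
  "1110101110" → prefix "1110" already present; 6 new (1, 0, 1, 1, 1, 0)
Total nodes = 4 + 7 + 7 + 2 + 7 + 7 + 4 + 0 + 4 + 7 + 6 + 0 + 6 = 61

61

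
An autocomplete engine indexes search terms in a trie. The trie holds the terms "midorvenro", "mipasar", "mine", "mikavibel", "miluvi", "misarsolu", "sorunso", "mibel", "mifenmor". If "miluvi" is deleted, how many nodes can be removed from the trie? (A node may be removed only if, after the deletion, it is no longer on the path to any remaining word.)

Walk "miluvi" from the leaf back toward the root, removing each node that no remaining word uses.
The suffix "luvi" (4 nodes) is used only by "miluvi"; the node for "mi" still has the child "d", so pruning stops there.
Nodes removed: 4

4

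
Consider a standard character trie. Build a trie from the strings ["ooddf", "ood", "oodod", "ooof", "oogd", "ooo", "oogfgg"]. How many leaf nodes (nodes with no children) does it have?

A leaf is a node with no children — equivalently, the end of a word that is not a proper prefix of any other stored word.
Those words: "ooddf", "oodod", "oogd", "oogfgg", "ooof"
Leaf count: 5

5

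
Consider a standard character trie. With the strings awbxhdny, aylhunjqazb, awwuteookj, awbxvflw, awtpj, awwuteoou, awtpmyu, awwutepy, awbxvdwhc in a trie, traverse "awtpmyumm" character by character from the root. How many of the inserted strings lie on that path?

1

Check each prefix of "awtpmyumm" against the stored set — each match is an end-marker on the path.
Prefixes of the query that are stored words: "awtpmyu"
Count: 1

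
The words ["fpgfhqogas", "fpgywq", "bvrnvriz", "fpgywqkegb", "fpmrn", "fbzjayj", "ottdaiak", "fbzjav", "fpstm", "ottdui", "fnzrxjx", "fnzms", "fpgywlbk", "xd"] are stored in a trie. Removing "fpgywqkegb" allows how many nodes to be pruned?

4

A node on "fpgywqkegb"'s path can go only if nothing else ends at it or branches off below it.
The suffix "kegb" (4 nodes) is used only by "fpgywqkegb"; "fpgywq" is itself a stored word, so pruning stops there.
Nodes removed: 4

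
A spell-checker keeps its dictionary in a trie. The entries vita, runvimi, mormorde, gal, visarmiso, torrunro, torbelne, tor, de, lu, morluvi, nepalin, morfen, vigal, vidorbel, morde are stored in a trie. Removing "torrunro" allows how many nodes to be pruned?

A node on "torrunro"'s path can go only if nothing else ends at it or branches off below it.
The suffix "runro" (5 nodes) is used only by "torrunro"; the node for "tor" still has the child "b", so pruning stops there.
Nodes removed: 5

5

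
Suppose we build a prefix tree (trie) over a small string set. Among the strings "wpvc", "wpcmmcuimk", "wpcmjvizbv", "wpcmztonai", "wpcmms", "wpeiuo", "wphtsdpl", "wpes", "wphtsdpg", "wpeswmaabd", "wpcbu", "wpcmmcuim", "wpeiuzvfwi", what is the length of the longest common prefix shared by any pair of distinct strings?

9

Look for the deepest trie node that still has at least two words in its subtree.
"wpcmmcuim" and "wpcmmcuimk" agree on "wpcmmcuim" (9 characters) before diverging; nothing deeper is shared.
Longest shared-prefix length: 9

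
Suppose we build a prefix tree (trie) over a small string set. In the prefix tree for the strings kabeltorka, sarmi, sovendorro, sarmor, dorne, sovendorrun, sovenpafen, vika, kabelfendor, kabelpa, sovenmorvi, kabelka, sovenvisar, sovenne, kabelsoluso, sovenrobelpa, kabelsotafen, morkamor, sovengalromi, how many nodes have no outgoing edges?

19

Leaves are exactly the stored words that no other stored word extends.
Those words: "dorne", "kabelfendor", "kabelka", "kabelpa", "kabelsoluso", "kabelsotafen", "kabeltorka", "morkamor", "sarmi", "sarmor", "sovendorro", "sovendorrun", "sovengalromi", "sovenmorvi", "sovenne", "sovenpafen", "sovenrobelpa", "sovenvisar", "vika"
Leaf count: 19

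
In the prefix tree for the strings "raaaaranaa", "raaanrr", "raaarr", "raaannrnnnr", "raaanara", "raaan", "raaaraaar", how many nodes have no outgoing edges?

6

A leaf is a node with no children — equivalently, the end of a word that is not a proper prefix of any other stored word.
Those words: "raaaaranaa", "raaanara", "raaannrnnnr", "raaanrr", "raaaraaar", "raaarr"
Leaf count: 6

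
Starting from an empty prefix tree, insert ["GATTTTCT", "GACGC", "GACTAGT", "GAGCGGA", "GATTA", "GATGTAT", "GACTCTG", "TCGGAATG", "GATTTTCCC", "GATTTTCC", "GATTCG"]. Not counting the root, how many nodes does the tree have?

40

For each word, the new-node count is its length minus the longest prefix already in the trie:
  "GATTTTCT" → 8 new (G, A, T, T, T, T, C, T)
  "GACGC" → prefix "GA" already present; 3 new (C, G, C)
  "GACTAGT" → prefix "GAC" already present; 4 new (T, A, G, T)
  "GAGCGGA" → prefix "GA" already present; 5 new (G, C, G, G, A)
  "GATTA" → prefix "GATT" already present; 1 new (A)
  "GATGTAT" → prefix "GAT" already present; 4 new (G, T, A, T)
  "GACTCTG" → prefix "GACT" already present; 3 new (C, T, G)
  "TCGGAATG" → 8 new (T, C, G, G, A, A, T, G)
  "GATTTTCCC" → prefix "GATTTTC" already present; 2 new (C, C)
  "GATTTTCC" → prefix "GATTTTCC" already present; 0 new (none)
  "GATTCG" → prefix "GATT" already present; 2 new (C, G)
Total nodes = 8 + 3 + 4 + 5 + 1 + 4 + 3 + 8 + 2 + 0 + 2 = 40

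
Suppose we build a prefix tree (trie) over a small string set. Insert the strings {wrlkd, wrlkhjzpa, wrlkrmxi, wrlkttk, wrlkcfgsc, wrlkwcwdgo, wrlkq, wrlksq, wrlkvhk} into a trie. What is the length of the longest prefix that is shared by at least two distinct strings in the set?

4

Equivalently: take the maximum, over all pairs, of their longest common prefix length.
e.g. "wrlkcfgsc" and "wrlkd" share the prefix "wrlk" of length 4; no pair shares a longer one.
Longest shared-prefix length: 4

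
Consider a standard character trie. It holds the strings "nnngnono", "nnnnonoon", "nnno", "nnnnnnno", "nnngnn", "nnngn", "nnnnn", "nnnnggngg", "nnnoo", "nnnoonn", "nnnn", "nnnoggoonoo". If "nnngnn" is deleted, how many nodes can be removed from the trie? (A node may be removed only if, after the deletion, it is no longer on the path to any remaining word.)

1

After clearing the end-marker at "nnngnn", prune upward until reaching a node still needed by another word.
The suffix "n" (1 node) is used only by "nnngnn"; the node for "nnngn" still has the child "o", so pruning stops there.
Nodes removed: 1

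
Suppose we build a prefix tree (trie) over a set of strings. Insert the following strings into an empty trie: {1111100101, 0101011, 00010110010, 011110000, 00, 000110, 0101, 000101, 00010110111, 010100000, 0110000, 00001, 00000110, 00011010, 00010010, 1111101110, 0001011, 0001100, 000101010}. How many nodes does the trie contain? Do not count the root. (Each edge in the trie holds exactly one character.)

66

For each word, the new-node count is its length minus the longest prefix already in the trie:
  "1111100101" → 10 new (1, 1, 1, 1, 1, 0, 0, 1, 0, 1)
  "0101011" → 7 new (0, 1, 0, 1, 0, 1, 1)
  "00010110010" → prefix "0" already present; 10 new (0, 0, 1, 0, 1, 1, 0, 0, 1, 0)
  "011110000" → prefix "01" already present; 7 new (1, 1, 1, 0, 0, 0, 0)
  "00" → prefix "00" already present; 0 new (none)
  "000110" → prefix "0001" already present; 2 new (1, 0)
  "0101" → prefix "0101" already present; 0 new (none)
  "000101" → prefix "000101" already present; 0 new (none)
  "00010110111" → prefix "00010110" already present; 3 new (1, 1, 1)
  "010100000" → prefix "01010" already present; 4 new (0, 0, 0, 0)
  "0110000" → prefix "011" already present; 4 new (0, 0, 0, 0)
  "00001" → prefix "000" already present; 2 new (0, 1)
  "00000110" → prefix "0000" already present; 4 new (0, 1, 1, 0)
  "00011010" → prefix "000110" already present; 2 new (1, 0)
  "00010010" → prefix "00010" already present; 3 new (0, 1, 0)
  "1111101110" → prefix "111110" already present; 4 new (1, 1, 1, 0)
  "0001011" → prefix "0001011" already present; 0 new (none)
  "0001100" → prefix "000110" already present; 1 new (0)
  "000101010" → prefix "000101" already present; 3 new (0, 1, 0)
Total nodes = 10 + 7 + 10 + 7 + 0 + 2 + 0 + 0 + 3 + 4 + 4 + 2 + 4 + 2 + 3 + 4 + 0 + 1 + 3 = 66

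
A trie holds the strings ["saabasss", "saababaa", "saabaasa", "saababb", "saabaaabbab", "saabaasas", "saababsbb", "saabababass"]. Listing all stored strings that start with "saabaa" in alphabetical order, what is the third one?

DFS of the "saabaa" subtree visits, in order: "saabaaabbab", "saabaasa", "saabaasas"
Position 3: saabaasas

saabaasas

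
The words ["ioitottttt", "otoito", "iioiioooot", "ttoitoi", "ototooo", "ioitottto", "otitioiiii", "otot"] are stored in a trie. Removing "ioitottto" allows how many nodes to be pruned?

1

A node on "ioitottto"'s path can go only if nothing else ends at it or branches off below it.
The suffix "o" (1 node) is used only by "ioitottto"; the node for "ioitottt" still has the child "t", so pruning stops there.
Nodes removed: 1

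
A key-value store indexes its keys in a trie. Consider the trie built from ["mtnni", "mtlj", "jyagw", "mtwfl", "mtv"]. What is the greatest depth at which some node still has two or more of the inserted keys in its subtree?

Equivalently: take the maximum, over all pairs, of their longest common prefix length.
"mtlj" and "mtnni" agree on "mt" (2 characters) before diverging; nothing deeper is shared.
Longest shared-prefix length: 2

2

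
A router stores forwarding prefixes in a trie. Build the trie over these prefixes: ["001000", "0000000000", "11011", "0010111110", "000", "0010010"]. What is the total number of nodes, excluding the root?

For each word, the new-node count is its length minus the longest prefix already in the trie:
  "001000" → 6 new (0, 0, 1, 0, 0, 0)
  "0000000000" → prefix "00" already present; 8 new (0, 0, 0, 0, 0, 0, 0, 0)
  "11011" → 5 new (1, 1, 0, 1, 1)
  "0010111110" → prefix "0010" already present; 6 new (1, 1, 1, 1, 1, 0)
  "000" → prefix "000" already present; 0 new (none)
  "0010010" → prefix "00100" already present; 2 new (1, 0)
Total nodes = 6 + 8 + 5 + 6 + 0 + 2 = 27

27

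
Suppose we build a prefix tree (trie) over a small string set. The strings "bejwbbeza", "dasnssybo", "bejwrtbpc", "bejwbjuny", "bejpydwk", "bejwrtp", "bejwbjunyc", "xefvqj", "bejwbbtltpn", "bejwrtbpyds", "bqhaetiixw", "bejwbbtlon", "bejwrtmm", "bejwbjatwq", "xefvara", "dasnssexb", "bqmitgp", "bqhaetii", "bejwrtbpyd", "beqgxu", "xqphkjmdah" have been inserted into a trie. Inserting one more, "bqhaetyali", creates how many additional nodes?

Walking "bqhaetyali" from the root, the first 6 characters ("bqhaet") follow existing edges; "y" is the first miss.
So 10 − 6 = 4 new nodes.

4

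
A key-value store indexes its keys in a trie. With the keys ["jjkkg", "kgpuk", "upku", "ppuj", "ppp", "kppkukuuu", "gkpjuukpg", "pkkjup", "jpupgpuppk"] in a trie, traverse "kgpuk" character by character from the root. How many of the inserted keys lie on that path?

Walk "kgpuk" from the root; an end-of-word marker is hit whenever a stored word is a prefix of "kgpuk".
Prefixes of the query that are stored words: "kgpuk"
Count: 1

1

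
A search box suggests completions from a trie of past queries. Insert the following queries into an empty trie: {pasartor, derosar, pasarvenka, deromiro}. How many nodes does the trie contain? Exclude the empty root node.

24

Trace insertions, counting only characters that open a new branch:
  "pasartor" → 8 new (p, a, s, a, r, t, o, r)
  "derosar" → 7 new (d, e, r, o, s, a, r)
  "pasarvenka" → prefix "pasar" already present; 5 new (v, e, n, k, a)
  "deromiro" → prefix "dero" already present; 4 new (m, i, r, o)
Total nodes = 8 + 7 + 5 + 4 = 24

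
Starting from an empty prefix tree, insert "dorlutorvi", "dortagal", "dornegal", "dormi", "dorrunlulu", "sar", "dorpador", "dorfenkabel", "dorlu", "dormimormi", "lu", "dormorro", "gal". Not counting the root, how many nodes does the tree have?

For each word, the new-node count is its length minus the longest prefix already in the trie:
  "dorlutorvi" → 10 new (d, o, r, l, u, t, o, r, v, i)
  "dortagal" → prefix "dor" already present; 5 new (t, a, g, a, l)
  "dornegal" → prefix "dor" already present; 5 new (n, e, g, a, l)
  "dormi" → prefix "dor" already present; 2 new (m, i)
  "dorrunlulu" → prefix "dor" already present; 7 new (r, u, n, l, u, l, u)
  "sar" → 3 new (s, a, r)
  "dorpador" → prefix "dor" already present; 5 new (p, a, d, o, r)
  "dorfenkabel" → prefix "dor" already present; 8 new (f, e, n, k, a, b, e, l)
  "dorlu" → prefix "dorlu" already present; 0 new (none)
  "dormimormi" → prefix "dormi" already present; 5 new (m, o, r, m, i)
  "lu" → 2 new (l, u)
  "dormorro" → prefix "dorm" already present; 4 new (o, r, r, o)
  "gal" → 3 new (g, a, l)
Total nodes = 10 + 5 + 5 + 2 + 7 + 3 + 5 + 8 + 0 + 5 + 2 + 4 + 3 = 59

59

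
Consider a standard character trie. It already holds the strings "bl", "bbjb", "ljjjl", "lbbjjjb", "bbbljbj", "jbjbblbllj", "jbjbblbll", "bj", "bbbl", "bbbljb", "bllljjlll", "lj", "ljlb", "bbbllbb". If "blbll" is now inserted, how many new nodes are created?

3

Walking "blbll" from the root, the first 2 characters ("bl") follow existing edges; "b" is the first miss.
New nodes needed: |"blbll"| − 2 = 5 − 2 = 3.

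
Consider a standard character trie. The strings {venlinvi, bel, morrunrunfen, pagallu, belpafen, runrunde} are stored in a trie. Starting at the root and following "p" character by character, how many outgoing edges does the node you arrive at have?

The children of the "p" node are the distinct next characters among strings starting with "p".
Characters that immediately follow "p" among the stored strings: {a}.
That node has 1 child edge.

1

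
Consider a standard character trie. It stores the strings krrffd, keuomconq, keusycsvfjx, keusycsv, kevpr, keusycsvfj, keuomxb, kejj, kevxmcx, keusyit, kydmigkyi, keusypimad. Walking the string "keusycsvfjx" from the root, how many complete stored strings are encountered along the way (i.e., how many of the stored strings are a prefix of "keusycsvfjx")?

Walk "keusycsvfjx" from the root; an end-of-word marker is hit whenever a stored word is a prefix of "keusycsvfjx".
Prefixes of the query that are stored words: "keusycsv", "keusycsvfj", "keusycsvfjx"
Count: 3

3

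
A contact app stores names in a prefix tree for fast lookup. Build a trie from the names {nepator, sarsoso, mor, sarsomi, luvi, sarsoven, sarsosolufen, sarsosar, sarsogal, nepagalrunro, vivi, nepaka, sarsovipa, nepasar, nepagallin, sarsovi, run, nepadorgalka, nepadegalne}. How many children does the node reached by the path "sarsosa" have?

Follow the path "sarsosa" to its node, then look at its outgoing edges.
Characters that immediately follow "sarsosa" among the stored strings: {r}.
That node has 1 child edge.

1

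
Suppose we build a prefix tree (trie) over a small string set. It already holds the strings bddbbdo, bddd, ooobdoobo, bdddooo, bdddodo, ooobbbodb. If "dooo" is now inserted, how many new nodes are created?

4

Nothing in the trie begins with "d"; the whole of "dooo" is new.
4 − 0 = 4 new nodes.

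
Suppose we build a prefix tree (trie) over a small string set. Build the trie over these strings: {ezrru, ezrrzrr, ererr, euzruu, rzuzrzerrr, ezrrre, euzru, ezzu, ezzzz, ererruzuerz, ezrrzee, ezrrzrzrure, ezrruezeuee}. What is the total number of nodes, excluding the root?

52

Insert word by word; a character creates a node only if that edge doesn't already exist:
  "ezrru" → 5 new (e, z, r, r, u)
  "ezrrzrr" → prefix "ezrr" already present; 3 new (z, r, r)
  "ererr" → prefix "e" already present; 4 new (r, e, r, r)
  "euzruu" → prefix "e" already present; 5 new (u, z, r, u, u)
  "rzuzrzerrr" → 10 new (r, z, u, z, r, z, e, r, r, r)
  "ezrrre" → prefix "ezrr" already present; 2 new (r, e)
  "euzru" → prefix "euzru" already present; 0 new (none)
  "ezzu" → prefix "ez" already present; 2 new (z, u)
  "ezzzz" → prefix "ezz" already present; 2 new (z, z)
  "ererruzuerz" → prefix "ererr" already present; 6 new (u, z, u, e, r, z)
  "ezrrzee" → prefix "ezrrz" already present; 2 new (e, e)
  "ezrrzrzrure" → prefix "ezrrzr" already present; 5 new (z, r, u, r, e)
  "ezrruezeuee" → prefix "ezrru" already present; 6 new (e, z, e, u, e, e)
Total nodes = 5 + 3 + 4 + 5 + 10 + 2 + 0 + 2 + 2 + 6 + 2 + 5 + 6 = 52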